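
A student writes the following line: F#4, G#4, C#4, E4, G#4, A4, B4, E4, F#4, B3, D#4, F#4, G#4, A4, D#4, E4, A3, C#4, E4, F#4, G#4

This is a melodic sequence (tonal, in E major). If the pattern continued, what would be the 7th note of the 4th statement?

Grouping in 7s, the 7th note of each cell is B4, A4, G#4.
One more down a 2nd gives F#4.

F#4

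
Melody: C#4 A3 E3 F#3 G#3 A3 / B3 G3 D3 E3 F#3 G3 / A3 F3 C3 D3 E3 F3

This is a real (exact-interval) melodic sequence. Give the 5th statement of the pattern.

F3 Db3 Ab2 Bb2 C3 Db3

The 6-note cells begin on C#4, B3, A3 — each down a 2nd from the last.
Extending down a 2nd: G3 → F3.
From F3 the exact shape gives F3 Db3 Ab2 Bb2 C3 Db3.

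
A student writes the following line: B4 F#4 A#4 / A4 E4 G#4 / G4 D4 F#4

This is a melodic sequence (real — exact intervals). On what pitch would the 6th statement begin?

Db4

The 3-note cells begin on B4, A4, G4 — each down a 2nd from the last.
Continuing: F4 → Eb4 → Db4. Statement 6 starts on Db4.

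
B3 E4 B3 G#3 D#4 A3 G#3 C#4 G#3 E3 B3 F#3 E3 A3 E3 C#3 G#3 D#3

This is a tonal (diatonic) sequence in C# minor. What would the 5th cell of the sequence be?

A2 D#3 A2 F#2 C#3 G#2

With a 6-note motive the entries are B3, G#3, E3, each down a 3rd from the previous.
Carrying on: C#3 → A2.
So cell 5 is A2 D#3 A2 F#2 C#3 G#2.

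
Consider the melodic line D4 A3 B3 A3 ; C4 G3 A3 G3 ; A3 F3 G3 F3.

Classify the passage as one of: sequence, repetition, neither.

neither

Note 1 of cell 3 is A3; if this were a sequence it would be Bb3. No unit length gives a consistent transposition pattern.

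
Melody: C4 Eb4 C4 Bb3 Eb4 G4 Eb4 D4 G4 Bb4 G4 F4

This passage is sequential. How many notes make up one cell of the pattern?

Try groups of 4 (3 cells in 12 notes):
C4 Eb4 C4 Bb3 | Eb4 G4 Eb4 D4 | G4 Bb4 G4 F4
Every group is a transposition up a 3rd of the one before; no shorter unit works.

4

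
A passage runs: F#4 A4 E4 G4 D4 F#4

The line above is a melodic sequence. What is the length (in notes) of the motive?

2

6 notes total. Splitting into 3 groups of 2:
F#4 A4 | E4 G4 | D4 F#4
Every group is a transposition down a 2nd of the one before; no shorter unit works.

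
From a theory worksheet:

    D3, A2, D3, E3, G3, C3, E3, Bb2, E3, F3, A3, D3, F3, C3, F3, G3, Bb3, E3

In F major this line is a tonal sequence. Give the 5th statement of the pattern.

Unit = 6 notes; the statements start on D3, E3, F3, moving up a 2nd each time.
Extending up a 2nd: G3 → A3.
From A3 the diatonic shape gives A3 E3 A3 Bb3 D4 G3.

A3 E3 A3 Bb3 D4 G3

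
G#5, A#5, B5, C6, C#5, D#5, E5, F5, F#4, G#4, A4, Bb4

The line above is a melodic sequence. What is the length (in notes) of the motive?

There are 12 notes; a 4-note unit gives 3 cells:
G#5 A#5 B5 C6 | C#5 D#5 E5 F5 | F#4 G#4 A4 Bb4
That's a consistent down a 5th shift per cell, and no other grouping gives one.

4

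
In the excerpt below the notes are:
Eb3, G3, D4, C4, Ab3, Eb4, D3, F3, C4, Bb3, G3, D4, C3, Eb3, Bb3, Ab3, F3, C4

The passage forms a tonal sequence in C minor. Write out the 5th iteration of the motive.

Ab2 C3 G3 F3 D3 Ab3

Taking 6-note groups, the heads are Eb3, D3, C3: the pattern moves down a 2nd.
Continuing the starts: Bb2 → Ab2.
So cell 5 is Ab2 C3 G3 F3 D3 Ab3.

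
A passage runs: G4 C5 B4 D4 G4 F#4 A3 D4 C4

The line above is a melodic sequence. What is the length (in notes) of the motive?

There are 9 notes; a 3-note unit gives 3 cells:
G4 C5 B4 | D4 G4 F#4 | A3 D4 C4
That's a consistent down a 4th shift per cell, and no other grouping gives one.

3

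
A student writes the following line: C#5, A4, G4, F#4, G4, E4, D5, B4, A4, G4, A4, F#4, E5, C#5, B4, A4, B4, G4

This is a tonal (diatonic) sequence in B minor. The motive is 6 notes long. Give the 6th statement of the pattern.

With a 6-note motive the entries are C#5, D5, E5, each up a 2nd from the previous.
Carrying on: F#5 → G5 → A5.
Statement 6 starts on A5 and keeps the same diatonic contour: A5 F#5 E5 D5 E5 C#5.

A5 F#5 E5 D5 E5 C#5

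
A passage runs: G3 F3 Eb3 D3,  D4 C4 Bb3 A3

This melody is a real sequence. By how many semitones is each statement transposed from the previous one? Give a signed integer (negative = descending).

Unit = 4 notes; the statements start on G3, D4, moving up a 5th each time.
Counting half-steps from G3 to D4: 7.

7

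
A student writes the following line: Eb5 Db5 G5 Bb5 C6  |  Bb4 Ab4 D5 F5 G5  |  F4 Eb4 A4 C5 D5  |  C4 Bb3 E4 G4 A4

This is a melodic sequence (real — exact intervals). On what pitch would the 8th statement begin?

Taking 5-note groups, the heads are Eb5, Bb4, F4, C4: the pattern moves down a 4th.
Continuing: G3 → D3 → A2 → E2. Statement 8 starts on E2.

E2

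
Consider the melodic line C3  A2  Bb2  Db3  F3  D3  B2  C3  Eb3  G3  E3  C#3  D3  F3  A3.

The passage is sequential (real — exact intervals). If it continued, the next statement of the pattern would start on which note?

With a 5-note motive the entries are C3, D3, E3, each up a 2nd from the previous.
The next head, up a 2nd from E3, is F#3.

F#3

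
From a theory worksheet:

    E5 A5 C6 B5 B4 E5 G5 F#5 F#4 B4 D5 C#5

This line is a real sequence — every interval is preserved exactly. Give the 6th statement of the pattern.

Taking 4-note groups, the heads are E5, B4, F#4: the pattern moves down a 4th.
Extending down a 4th: C#4 → G#3 → D#3.
From D#3 the exact shape gives D#3 G#3 B3 A#3.

D#3 G#3 B3 A#3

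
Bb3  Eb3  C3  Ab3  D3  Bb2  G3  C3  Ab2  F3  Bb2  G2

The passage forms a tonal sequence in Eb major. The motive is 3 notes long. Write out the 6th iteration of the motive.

Taking 3-note groups, the heads are Bb3, Ab3, G3, F3: the pattern moves down a 2nd.
Continuing the starts: Eb3 → D3.
Statement 6 starts on D3 and keeps the same diatonic contour: D3 G2 Eb2.

D3 G2 Eb2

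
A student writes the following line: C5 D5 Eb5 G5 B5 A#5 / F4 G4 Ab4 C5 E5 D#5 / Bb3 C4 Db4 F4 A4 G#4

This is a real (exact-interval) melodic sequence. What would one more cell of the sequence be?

Unit = 6 notes; the statements start on C5, F4, Bb3, moving down a 5th each time.
From Eb3 the exact shape gives Eb3 F3 Gb3 Bb3 D4 C#4.

Eb3 F3 Gb3 Bb3 D4 C#4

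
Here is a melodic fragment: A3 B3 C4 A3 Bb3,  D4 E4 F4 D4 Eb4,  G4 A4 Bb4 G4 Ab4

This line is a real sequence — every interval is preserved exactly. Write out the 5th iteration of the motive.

The 5-note cells begin on A3, D4, G4 — each up a 4th from the last.
Continuing the starts: C5 → F5.
So cell 5 is F5 G5 Ab5 F5 Gb5.

F5 G5 Ab5 F5 Gb5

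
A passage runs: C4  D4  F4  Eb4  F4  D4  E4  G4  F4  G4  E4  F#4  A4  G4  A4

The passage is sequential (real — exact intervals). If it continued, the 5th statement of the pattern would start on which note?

G#4

Taking 5-note groups, the heads are C4, D4, E4: the pattern moves up a 2nd.
Extending the heads up a 2nd: F#4 → G#4.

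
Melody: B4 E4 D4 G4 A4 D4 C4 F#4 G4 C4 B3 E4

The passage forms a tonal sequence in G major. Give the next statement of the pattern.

The 4-note cells begin on B4, A4, G4 — each down a 2nd from the last.
So cell 4 is F#4 B3 A3 D4.

F#4 B3 A3 D4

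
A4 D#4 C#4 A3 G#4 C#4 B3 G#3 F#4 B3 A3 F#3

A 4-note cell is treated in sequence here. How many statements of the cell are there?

3

12 notes in groups of 4 gives 12/4 = 3 statements.
Starts: A4, G#4, F#4 — each down a 2nd.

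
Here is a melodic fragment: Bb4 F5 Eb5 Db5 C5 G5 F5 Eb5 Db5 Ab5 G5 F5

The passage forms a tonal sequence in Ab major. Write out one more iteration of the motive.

Taking 4-note groups, the heads are Bb4, C5, Db5: the pattern moves up a 2nd.
Statement 4 starts on Eb5 and keeps the same diatonic contour: Eb5 Bb5 Ab5 G5.

Eb5 Bb5 Ab5 G5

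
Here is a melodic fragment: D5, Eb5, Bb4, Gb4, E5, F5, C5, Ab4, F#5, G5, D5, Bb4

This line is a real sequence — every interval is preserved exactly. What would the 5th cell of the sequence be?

A#5 B5 F#5 D5

The 4-note cells begin on D5, E5, F#5 — each up a 2nd from the last.
Carrying on: G#5 → A#5.
Statement 5 starts on A#5 and keeps the same exact contour: A#5 B5 F#5 D5.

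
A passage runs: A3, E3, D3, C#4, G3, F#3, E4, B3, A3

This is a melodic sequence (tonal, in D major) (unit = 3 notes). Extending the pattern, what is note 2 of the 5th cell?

With 3-note cells, note 2 of each statement runs E3, G3, B3.
Extending up a 3rd: D4 → F#4.

F#4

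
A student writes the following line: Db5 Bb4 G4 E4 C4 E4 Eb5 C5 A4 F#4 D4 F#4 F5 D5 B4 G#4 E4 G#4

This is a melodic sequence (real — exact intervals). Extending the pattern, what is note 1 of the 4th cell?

G5

With 6-note cells, note 1 of each statement runs Db5, Eb5, F5.
One more up a 2nd gives G5.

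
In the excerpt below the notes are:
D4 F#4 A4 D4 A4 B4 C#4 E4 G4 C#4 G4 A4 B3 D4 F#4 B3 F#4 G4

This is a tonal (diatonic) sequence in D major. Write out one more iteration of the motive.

Unit = 6 notes; the statements start on D4, C#4, B3, moving down a 2nd each time.
From A3 the diatonic shape gives A3 C#4 E4 A3 E4 F#4.

A3 C#4 E4 A3 E4 F#4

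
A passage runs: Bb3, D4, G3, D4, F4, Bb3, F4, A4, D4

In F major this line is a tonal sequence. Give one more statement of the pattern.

With a 3-note motive the entries are Bb3, D4, F4, each up a 3rd from the previous.
From A4 the diatonic shape gives A4 C5 F4.

A4 C5 F4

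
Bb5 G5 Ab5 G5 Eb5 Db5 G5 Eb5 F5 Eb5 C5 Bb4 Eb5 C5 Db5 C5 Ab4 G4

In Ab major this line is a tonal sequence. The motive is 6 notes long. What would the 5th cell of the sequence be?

Ab4 F4 G4 F4 Db4 C4

With a 6-note motive the entries are Bb5, G5, Eb5, each down a 3rd from the previous.
Continuing the starts: C5 → Ab4.
From Ab4 the diatonic shape gives Ab4 F4 G4 F4 Db4 C4.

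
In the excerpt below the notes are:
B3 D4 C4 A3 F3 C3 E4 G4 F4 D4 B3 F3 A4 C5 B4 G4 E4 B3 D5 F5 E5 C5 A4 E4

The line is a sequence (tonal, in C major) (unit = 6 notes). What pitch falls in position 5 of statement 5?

D5

Grouping in 6s, the 5th note of each cell is F3, B3, E4, A4.
One more up a 4th gives D5.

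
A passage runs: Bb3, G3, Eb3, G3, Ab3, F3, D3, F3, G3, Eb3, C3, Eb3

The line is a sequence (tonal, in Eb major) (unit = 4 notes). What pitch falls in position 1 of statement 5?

Eb3

The unit is 4 notes. Position-1 pitches of the 3 shown cells: Bb3, Ab3, G3.
Carrying that down a 2nd forward: F3 → Eb3.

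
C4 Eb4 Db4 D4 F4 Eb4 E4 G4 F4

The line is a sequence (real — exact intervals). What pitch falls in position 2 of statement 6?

C#5

Grouping in 3s, the 2nd note of each cell is Eb4, F4, G4.
Carrying that up a 2nd forward: A4 → B4 → C#5.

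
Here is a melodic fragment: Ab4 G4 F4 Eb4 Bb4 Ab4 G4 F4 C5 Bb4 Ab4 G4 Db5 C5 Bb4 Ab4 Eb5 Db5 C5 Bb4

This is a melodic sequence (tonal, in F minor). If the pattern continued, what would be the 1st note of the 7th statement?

G5

Grouping in 4s, the 1st note of each cell is Ab4, Bb4, C5, Db5, Eb5.
Each moves up a 2nd. Continuing: F5 → G5.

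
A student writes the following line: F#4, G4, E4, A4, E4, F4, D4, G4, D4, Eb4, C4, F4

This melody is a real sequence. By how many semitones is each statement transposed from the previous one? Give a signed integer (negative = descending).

-2

Unit = 4 notes; the statements start on F#4, E4, D4, moving down a 2nd each time.
Counting half-steps from F#4 to E4: -2.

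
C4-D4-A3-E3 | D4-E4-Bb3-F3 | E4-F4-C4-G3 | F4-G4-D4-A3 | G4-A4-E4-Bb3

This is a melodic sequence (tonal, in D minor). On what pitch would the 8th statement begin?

Unit = 4 notes; the statements start on C4, D4, E4, F4, G4, moving up a 2nd each time.
Extending the heads up a 2nd: A4 → Bb4 → C5.

C5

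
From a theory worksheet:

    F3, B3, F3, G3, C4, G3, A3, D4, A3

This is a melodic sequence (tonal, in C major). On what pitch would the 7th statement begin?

Unit = 3 notes; the statements start on F3, G3, A3, moving up a 2nd each time.
Continuing: B3 → C4 → D4 → E4. Statement 7 starts on E4.

E4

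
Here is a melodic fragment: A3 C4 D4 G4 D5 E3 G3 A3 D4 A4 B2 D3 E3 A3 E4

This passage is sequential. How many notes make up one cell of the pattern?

5

Try groups of 5 (3 cells in 15 notes):
A3 C4 D4 G4 D5 | E3 G3 A3 D4 A4 | B2 D3 E3 A3 E4
Every group is a transposition down a 4th of the one before; no shorter unit works.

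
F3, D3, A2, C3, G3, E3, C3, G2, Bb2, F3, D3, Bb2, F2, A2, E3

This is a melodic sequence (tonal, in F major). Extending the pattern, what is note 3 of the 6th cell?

C2

Grouping in 5s, the 3rd note of each cell is A2, G2, F2.
Each moves down a 2nd. Continuing: E2 → D2 → C2.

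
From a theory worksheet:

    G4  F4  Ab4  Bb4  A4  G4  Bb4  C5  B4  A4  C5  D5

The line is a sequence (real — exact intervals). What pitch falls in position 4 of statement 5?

F#5

The unit is 4 notes. Position-4 pitches of the 3 shown cells: Bb4, C5, D5.
Each moves up a 2nd. Continuing: E5 → F#5.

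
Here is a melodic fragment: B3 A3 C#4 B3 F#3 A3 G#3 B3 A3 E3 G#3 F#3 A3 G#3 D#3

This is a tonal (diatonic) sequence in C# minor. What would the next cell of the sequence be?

F#3 E3 G#3 F#3 C#3

With a 5-note motive the entries are B3, A3, G#3, each down a 2nd from the previous.
Statement 4 starts on F#3 and keeps the same diatonic contour: F#3 E3 G#3 F#3 C#3.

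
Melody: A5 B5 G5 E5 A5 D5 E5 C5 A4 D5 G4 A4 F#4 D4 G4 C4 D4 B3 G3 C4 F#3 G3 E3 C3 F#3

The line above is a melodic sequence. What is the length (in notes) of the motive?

5

Try groups of 5 (5 cells in 25 notes):
A5 B5 G5 E5 A5 | D5 E5 C5 A4 D5 | G4 A4 F#4 D4 G4 | C4 D4 B3 G3 C4 | F#3 G3 E3 C3 F#3
That's a consistent down a 5th shift per cell, and no other grouping gives one.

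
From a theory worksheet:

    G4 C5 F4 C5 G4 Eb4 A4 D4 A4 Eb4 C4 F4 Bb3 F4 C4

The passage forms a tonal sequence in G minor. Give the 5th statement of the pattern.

The 5-note cells begin on G4, Eb4, C4 — each down a 3rd from the last.
Carrying on: A3 → F3.
Statement 5 starts on F3 and keeps the same diatonic contour: F3 Bb3 Eb3 Bb3 F3.

F3 Bb3 Eb3 Bb3 F3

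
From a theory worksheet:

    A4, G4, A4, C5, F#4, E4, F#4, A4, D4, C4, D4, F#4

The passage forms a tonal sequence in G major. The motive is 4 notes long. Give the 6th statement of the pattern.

With a 4-note motive the entries are A4, F#4, D4, each down a 3rd from the previous.
Carrying on: B3 → G3 → E3.
Statement 6 starts on E3 and keeps the same diatonic contour: E3 D3 E3 G3.

E3 D3 E3 G3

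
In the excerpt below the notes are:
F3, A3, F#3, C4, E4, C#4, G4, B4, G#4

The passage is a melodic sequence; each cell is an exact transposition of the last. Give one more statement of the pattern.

The 3-note cells begin on F3, C4, G4 — each up a 5th from the last.
So cell 4 is D5 F#5 D#5.

D5 F#5 D#5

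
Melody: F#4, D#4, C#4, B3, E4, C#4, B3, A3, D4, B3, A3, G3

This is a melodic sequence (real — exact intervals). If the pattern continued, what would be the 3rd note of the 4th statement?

The unit is 4 notes. Position-3 pitches of the 3 shown cells: C#4, B3, A3.
From A3, down a 2nd gives G3.

G3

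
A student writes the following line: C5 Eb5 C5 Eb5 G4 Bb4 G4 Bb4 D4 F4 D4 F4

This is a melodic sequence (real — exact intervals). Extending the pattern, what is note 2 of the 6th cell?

Grouping in 4s, the 2nd note of each cell is Eb5, Bb4, F4.
Each moves down a 4th. Continuing: C4 → G3 → D3.

D3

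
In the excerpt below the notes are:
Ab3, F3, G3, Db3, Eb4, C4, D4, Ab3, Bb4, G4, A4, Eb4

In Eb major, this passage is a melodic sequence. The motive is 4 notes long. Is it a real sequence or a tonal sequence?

Each cell has the same semitone pattern (-3, 2, -6) — intervals are preserved exactly.
And Db3 lies outside Eb major, so the sequence is real rather than tonal.

real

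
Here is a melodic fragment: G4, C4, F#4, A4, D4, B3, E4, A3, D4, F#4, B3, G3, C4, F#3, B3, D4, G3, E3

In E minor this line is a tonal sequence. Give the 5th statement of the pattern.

The 6-note cells begin on G4, E4, C4 — each down a 3rd from the last.
Continuing the starts: A3 → F#3.
Statement 5 starts on F#3 and keeps the same diatonic contour: F#3 B2 E3 G3 C3 A2.

F#3 B2 E3 G3 C3 A2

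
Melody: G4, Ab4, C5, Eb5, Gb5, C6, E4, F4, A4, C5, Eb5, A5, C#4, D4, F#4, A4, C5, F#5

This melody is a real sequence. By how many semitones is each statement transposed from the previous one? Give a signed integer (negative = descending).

-3

The 6-note cells begin on G4, E4, C#4 — each down a 3rd from the last.
G4 to E4 spans -3 semitones.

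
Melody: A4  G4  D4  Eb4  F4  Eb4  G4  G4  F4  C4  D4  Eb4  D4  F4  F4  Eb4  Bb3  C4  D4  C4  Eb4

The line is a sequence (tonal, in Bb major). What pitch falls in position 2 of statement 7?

Grouping in 7s, the 2nd note of each cell is G4, F4, Eb4.
Carrying that down a 2nd forward: D4 → C4 → Bb3 → A3.

A3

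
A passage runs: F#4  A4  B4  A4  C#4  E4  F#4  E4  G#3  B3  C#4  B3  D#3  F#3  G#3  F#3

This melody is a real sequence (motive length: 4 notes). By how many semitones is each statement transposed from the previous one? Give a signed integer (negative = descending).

-5

Taking 4-note groups, the heads are F#4, C#4, G#3, D#3: the pattern moves down a 4th.
Counting half-steps from F#4 to C#4: -5.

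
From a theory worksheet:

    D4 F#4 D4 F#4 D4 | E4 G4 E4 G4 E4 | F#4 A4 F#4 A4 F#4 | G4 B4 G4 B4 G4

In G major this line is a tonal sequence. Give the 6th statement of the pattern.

The 5-note cells begin on D4, E4, F#4, G4 — each up a 2nd from the last.
Carrying on: A4 → B4.
From B4 the diatonic shape gives B4 D5 B4 D5 B4.

B4 D5 B4 D5 B4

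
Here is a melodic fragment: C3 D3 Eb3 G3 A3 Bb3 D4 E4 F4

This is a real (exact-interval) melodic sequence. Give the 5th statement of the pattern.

Unit = 3 notes; the statements start on C3, G3, D4, moving up a 5th each time.
Continuing the starts: A4 → E5.
From E5 the exact shape gives E5 F#5 G5.

E5 F#5 G5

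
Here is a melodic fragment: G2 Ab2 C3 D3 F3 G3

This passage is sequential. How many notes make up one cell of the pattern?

2

There are 6 notes; a 2-note unit gives 3 cells:
G2 Ab2 | C3 D3 | F3 G3
Every group is a transposition up a 4th of the one before; no shorter unit works.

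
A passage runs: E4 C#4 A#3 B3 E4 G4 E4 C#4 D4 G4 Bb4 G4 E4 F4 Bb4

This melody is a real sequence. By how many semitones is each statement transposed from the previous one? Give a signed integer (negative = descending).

3

Unit = 5 notes; the statements start on E4, G4, Bb4, moving up a 3rd each time.
E4→G4 is 67 − 64 = 3 semitones.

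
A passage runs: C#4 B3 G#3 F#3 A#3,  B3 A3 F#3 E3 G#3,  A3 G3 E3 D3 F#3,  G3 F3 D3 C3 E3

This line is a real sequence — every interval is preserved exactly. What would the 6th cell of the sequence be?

Eb3 Db3 Bb2 Ab2 C3

The 5-note cells begin on C#4, B3, A3, G3 — each down a 2nd from the last.
Carrying on: F3 → Eb3.
From Eb3 the exact shape gives Eb3 Db3 Bb2 Ab2 C3.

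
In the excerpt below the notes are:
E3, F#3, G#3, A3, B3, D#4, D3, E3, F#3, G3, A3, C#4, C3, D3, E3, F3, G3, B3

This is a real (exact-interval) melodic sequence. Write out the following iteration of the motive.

Unit = 6 notes; the statements start on E3, D3, C3, moving down a 2nd each time.
Statement 4 starts on Bb2 and keeps the same exact contour: Bb2 C3 D3 Eb3 F3 A3.

Bb2 C3 D3 Eb3 F3 A3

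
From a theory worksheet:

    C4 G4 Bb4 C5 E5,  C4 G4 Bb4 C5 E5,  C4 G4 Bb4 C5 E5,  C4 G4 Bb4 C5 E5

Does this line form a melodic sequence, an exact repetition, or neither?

Each 5-note cell is identical (C4 G4 Bb4 C5 E5), restated at the same pitch.

repetition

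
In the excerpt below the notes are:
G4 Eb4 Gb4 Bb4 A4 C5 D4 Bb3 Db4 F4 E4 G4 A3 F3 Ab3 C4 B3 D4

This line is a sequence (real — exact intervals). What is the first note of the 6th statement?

The 6-note cells begin on G4, D4, A3 — each down a 4th from the last.
Continuing: E3 → B2 → F#2. Statement 6 starts on F#2.

F#2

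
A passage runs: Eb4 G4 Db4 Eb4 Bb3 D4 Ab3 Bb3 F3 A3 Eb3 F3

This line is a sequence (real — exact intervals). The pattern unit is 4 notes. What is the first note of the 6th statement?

With a 4-note motive the entries are Eb4, Bb3, F3, each down a 4th from the previous.
Extending the heads down a 4th: C3 → G2 → D2.

D2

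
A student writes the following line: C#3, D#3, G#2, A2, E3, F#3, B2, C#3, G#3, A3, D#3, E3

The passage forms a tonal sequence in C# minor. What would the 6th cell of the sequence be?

The 4-note cells begin on C#3, E3, G#3 — each up a 3rd from the last.
Continuing the starts: B3 → D#4 → F#4.
So cell 6 is F#4 G#4 C#4 D#4.

F#4 G#4 C#4 D#4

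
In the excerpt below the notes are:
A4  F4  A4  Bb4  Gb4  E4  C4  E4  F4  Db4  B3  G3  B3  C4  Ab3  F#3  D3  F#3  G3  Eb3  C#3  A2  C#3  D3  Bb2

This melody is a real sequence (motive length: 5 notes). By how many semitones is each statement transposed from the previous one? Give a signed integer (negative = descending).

The 5-note cells begin on A4, E4, B3, F#3, C#3 — each down a 4th from the last.
A4→E4 is 64 − 69 = -5 semitones.

-5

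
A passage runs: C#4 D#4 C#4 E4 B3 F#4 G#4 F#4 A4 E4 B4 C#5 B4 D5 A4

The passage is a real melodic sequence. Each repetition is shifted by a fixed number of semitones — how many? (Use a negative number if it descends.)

Unit = 5 notes; the statements start on C#4, F#4, B4, moving up a 4th each time.
C#4→F#4 is 66 − 61 = 5 semitones.

5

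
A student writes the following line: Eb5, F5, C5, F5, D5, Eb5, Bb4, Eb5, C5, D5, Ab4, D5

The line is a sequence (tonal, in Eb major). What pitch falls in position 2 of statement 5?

Bb4

The unit is 4 notes. Position-2 pitches of the 3 shown cells: F5, Eb5, D5.
Extending down a 2nd: C5 → Bb4.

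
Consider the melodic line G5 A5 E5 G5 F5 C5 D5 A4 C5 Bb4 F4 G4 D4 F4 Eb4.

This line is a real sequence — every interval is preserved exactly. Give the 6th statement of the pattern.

Ab2 Bb2 F2 Ab2 Gb2

With a 5-note motive the entries are G5, C5, F4, each down a 5th from the previous.
Extending down a 5th: Bb3 → Eb3 → Ab2.
Statement 6 starts on Ab2 and keeps the same exact contour: Ab2 Bb2 F2 Ab2 Gb2.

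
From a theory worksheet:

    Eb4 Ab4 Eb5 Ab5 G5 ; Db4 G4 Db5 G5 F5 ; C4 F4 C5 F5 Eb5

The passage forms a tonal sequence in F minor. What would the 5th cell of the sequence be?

Taking 5-note groups, the heads are Eb4, Db4, C4: the pattern moves down a 2nd.
Carrying on: Bb3 → Ab3.
Statement 5 starts on Ab3 and keeps the same diatonic contour: Ab3 Db4 Ab4 Db5 C5.

Ab3 Db4 Ab4 Db5 C5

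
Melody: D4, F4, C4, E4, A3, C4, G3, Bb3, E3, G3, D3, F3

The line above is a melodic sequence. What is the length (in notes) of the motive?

4

12 notes total. Splitting into 3 groups of 4:
D4 F4 C4 E4 | A3 C4 G3 Bb3 | E3 G3 D3 F3
That's a consistent down a 4th shift per cell, and no other grouping gives one.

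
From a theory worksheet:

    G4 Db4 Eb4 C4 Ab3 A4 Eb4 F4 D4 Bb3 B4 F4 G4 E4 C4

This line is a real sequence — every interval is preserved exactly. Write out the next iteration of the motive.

C#5 G4 A4 F#4 D4

With a 5-note motive the entries are G4, A4, B4, each up a 2nd from the previous.
Statement 4 starts on C#5 and keeps the same exact contour: C#5 G4 A4 F#4 D4.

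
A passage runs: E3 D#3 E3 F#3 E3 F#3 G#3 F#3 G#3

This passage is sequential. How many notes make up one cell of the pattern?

9 notes total. Splitting into 3 groups of 3:
E3 D#3 E3 | F#3 E3 F#3 | G#3 F#3 G#3
Each cell is the previous one up a 2nd — so the unit is 3 notes.

3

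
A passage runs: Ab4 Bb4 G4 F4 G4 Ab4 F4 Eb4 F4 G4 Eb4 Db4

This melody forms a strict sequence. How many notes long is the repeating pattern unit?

12 notes total. Splitting into 3 groups of 4:
Ab4 Bb4 G4 F4 | G4 Ab4 F4 Eb4 | F4 G4 Eb4 Db4
That's a consistent down a 2nd shift per cell, and no other grouping gives one.

4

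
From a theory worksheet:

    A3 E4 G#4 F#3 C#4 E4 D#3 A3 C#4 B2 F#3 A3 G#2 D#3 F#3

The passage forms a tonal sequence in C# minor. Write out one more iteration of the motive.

E2 B2 D#3

With a 3-note motive the entries are A3, F#3, D#3, B2, G#2, each down a 3rd from the previous.
So cell 6 is E2 B2 D#3.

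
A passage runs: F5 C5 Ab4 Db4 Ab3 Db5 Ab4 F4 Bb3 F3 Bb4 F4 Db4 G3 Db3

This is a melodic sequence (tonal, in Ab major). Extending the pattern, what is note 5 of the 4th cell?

Bb2

With 5-note cells, note 5 of each statement runs Ab3, F3, Db3.
Each moves down a 3rd; the next is Bb2.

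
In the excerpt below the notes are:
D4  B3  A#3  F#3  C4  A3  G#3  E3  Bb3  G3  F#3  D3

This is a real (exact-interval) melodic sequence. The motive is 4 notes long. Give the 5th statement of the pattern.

Gb3 Eb3 D3 Bb2

The 4-note cells begin on D4, C4, Bb3 — each down a 2nd from the last.
Extending down a 2nd: Ab3 → Gb3.
So cell 5 is Gb3 Eb3 D3 Bb2.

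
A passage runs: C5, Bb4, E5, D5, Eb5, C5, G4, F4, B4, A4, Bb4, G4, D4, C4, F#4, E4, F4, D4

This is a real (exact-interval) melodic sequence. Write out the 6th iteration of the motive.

B2 A2 D#3 C#3 D3 B2

The 6-note cells begin on C5, G4, D4 — each down a 4th from the last.
Continuing the starts: A3 → E3 → B2.
From B2 the exact shape gives B2 A2 D#3 C#3 D3 B2.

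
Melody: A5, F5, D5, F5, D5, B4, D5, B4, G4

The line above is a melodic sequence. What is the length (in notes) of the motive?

3

There are 9 notes; a 3-note unit gives 3 cells:
A5 F5 D5 | F5 D5 B4 | D5 B4 G4
Every group is a transposition down a 3rd of the one before; no shorter unit works.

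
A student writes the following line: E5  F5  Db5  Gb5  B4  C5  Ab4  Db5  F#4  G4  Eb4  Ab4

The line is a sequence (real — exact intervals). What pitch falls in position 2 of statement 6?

E3

With 4-note cells, note 2 of each statement runs F5, C5, G4.
Carrying that down a 4th forward: D4 → A3 → E3.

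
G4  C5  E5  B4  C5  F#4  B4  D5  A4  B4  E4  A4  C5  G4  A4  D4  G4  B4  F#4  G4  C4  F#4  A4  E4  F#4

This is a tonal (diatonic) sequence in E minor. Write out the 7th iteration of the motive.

A3 D4 F#4 C4 D4

Unit = 5 notes; the statements start on G4, F#4, E4, D4, C4, moving down a 2nd each time.
Carrying on: B3 → A3.
Statement 7 starts on A3 and keeps the same diatonic contour: A3 D4 F#4 C4 D4.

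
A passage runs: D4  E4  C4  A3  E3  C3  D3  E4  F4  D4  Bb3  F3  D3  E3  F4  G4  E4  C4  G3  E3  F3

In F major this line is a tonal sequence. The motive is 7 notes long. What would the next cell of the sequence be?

G4 A4 F4 D4 A3 F3 G3

Unit = 7 notes; the statements start on D4, E4, F4, moving up a 2nd each time.
From G4 the diatonic shape gives G4 A4 F4 D4 A3 F3 G3.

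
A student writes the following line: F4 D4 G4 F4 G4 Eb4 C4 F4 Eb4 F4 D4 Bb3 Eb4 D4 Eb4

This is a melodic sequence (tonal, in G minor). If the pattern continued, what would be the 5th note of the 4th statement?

With 5-note cells, note 5 of each statement runs G4, F4, Eb4.
Each moves down a 2nd; the next is D4.

D4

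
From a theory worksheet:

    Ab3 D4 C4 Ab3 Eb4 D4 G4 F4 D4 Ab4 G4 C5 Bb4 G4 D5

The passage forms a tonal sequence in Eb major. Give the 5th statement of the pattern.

Unit = 5 notes; the statements start on Ab3, D4, G4, moving up a 4th each time.
Continuing the starts: C5 → F5.
So cell 5 is F5 Bb5 Ab5 F5 C6.

F5 Bb5 Ab5 F5 C6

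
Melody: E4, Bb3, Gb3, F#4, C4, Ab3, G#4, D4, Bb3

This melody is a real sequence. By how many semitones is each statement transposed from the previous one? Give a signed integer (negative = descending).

2

Unit = 3 notes; the statements start on E4, F#4, G#4, moving up a 2nd each time.
E4→F#4 is 66 − 64 = 2 semitones.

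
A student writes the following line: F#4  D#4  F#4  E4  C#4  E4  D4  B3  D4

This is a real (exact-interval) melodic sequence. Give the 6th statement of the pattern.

Unit = 3 notes; the statements start on F#4, E4, D4, moving down a 2nd each time.
Carrying on: C4 → Bb3 → Ab3.
Statement 6 starts on Ab3 and keeps the same exact contour: Ab3 F3 Ab3.

Ab3 F3 Ab3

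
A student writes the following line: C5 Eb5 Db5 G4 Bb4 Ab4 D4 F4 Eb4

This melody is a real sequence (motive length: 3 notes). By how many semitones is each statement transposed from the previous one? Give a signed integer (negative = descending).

Taking 3-note groups, the heads are C5, G4, D4: the pattern moves down a 4th.
C5 to G4 spans -5 semitones.

-5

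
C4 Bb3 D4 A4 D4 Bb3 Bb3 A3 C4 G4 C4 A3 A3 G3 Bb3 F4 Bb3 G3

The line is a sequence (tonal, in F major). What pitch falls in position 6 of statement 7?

With 6-note cells, note 6 of each statement runs Bb3, A3, G3.
Carrying that down a 2nd forward: F3 → E3 → D3 → C3.

C3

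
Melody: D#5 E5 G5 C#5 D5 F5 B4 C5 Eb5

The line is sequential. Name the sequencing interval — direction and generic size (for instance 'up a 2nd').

With a 3-note motive the entries are D#5, C#5, B4, each down a 2nd from the previous.
D#5 to C#5 is down a 2nd.

down a 2nd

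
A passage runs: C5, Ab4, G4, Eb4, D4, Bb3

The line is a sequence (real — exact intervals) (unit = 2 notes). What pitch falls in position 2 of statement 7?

D2

The unit is 2 notes. Position-2 pitches of the 3 shown cells: Ab4, Eb4, Bb3.
Extending down a 4th: F3 → C3 → G2 → D2.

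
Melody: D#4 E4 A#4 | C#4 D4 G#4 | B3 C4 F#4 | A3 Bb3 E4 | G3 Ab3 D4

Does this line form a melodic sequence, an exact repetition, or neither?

sequence

Each 3-note cell is the previous one transposed down a 2nd.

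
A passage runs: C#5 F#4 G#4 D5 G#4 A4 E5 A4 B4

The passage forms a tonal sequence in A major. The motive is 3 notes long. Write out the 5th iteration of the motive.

Taking 3-note groups, the heads are C#5, D5, E5: the pattern moves up a 2nd.
Continuing the starts: F#5 → G#5.
So cell 5 is G#5 C#5 D5.

G#5 C#5 D5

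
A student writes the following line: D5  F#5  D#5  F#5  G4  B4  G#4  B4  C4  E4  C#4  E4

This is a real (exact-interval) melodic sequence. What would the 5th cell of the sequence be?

Bb2 D3 B2 D3

With a 4-note motive the entries are D5, G4, C4, each down a 5th from the previous.
Extending down a 5th: F3 → Bb2.
So cell 5 is Bb2 D3 B2 D3.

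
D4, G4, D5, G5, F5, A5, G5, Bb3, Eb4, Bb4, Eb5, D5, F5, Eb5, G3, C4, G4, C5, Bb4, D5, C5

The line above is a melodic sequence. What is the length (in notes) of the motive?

7

There are 21 notes; a 7-note unit gives 3 cells:
D4 G4 D5 G5 F5 A5 G5 | Bb3 Eb4 Bb4 Eb5 D5 F5 Eb5 | G3 C4 G4 C5 Bb4 D5 C5
Each cell is the previous one down a 3rd — so the unit is 7 notes.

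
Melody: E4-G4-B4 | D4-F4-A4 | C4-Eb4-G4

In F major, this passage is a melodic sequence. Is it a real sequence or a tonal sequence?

real

Each cell has the same semitone pattern (3, 4) — intervals are preserved exactly.
And B4 lies outside F major, so the sequence is real rather than tonal.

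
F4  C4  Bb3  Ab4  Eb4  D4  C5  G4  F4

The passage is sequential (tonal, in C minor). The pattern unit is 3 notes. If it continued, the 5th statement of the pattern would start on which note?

G5

The 3-note cells begin on F4, Ab4, C5 — each up a 3rd from the last.
Extending the heads up a 3rd: Eb5 → G5.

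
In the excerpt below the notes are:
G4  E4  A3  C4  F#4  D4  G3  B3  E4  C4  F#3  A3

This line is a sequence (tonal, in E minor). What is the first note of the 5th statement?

Unit = 4 notes; the statements start on G4, F#4, E4, moving down a 2nd each time.
Extending the heads down a 2nd: D4 → C4.

C4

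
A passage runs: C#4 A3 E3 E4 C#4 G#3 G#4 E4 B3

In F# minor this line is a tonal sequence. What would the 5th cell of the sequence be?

D5 B4 F#4

Taking 3-note groups, the heads are C#4, E4, G#4: the pattern moves up a 3rd.
Carrying on: B4 → D5.
Statement 5 starts on D5 and keeps the same diatonic contour: D5 B4 F#4.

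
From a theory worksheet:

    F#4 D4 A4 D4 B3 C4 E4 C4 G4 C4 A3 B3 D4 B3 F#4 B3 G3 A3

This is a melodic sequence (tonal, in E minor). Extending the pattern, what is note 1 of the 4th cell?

C4

Grouping in 6s, the 1st note of each cell is F#4, E4, D4.
Each moves down a 2nd; the next is C4.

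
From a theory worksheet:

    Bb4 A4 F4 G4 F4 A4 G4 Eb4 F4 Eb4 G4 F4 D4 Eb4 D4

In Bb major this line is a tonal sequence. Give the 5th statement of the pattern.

Unit = 5 notes; the statements start on Bb4, A4, G4, moving down a 2nd each time.
Extending down a 2nd: F4 → Eb4.
From Eb4 the diatonic shape gives Eb4 D4 Bb3 C4 Bb3.

Eb4 D4 Bb3 C4 Bb3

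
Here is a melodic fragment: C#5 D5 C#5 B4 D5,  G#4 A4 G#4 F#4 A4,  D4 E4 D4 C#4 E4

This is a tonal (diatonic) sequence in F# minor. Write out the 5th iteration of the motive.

Taking 5-note groups, the heads are C#5, G#4, D4: the pattern moves down a 4th.
Extending down a 4th: A3 → E3.
So cell 5 is E3 F#3 E3 D3 F#3.

E3 F#3 E3 D3 F#3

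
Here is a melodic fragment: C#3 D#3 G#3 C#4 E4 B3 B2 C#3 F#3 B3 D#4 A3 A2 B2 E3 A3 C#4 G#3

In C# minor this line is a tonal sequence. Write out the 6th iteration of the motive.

E2 F#2 B2 E3 G#3 D#3

Taking 6-note groups, the heads are C#3, B2, A2: the pattern moves down a 2nd.
Extending down a 2nd: G#2 → F#2 → E2.
From E2 the diatonic shape gives E2 F#2 B2 E3 G#3 D#3.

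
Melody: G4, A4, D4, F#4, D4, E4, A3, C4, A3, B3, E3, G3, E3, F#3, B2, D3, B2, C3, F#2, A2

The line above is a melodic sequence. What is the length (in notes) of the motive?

4

There are 20 notes; a 4-note unit gives 5 cells:
G4 A4 D4 F#4 | D4 E4 A3 C4 | A3 B3 E3 G3 | E3 F#3 B2 D3 | B2 C3 F#2 A2
Every group is a transposition down a 4th of the one before; no shorter unit works.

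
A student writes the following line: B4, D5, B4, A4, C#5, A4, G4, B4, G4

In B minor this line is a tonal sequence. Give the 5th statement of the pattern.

Taking 3-note groups, the heads are B4, A4, G4: the pattern moves down a 2nd.
Extending down a 2nd: F#4 → E4.
Statement 5 starts on E4 and keeps the same diatonic contour: E4 G4 E4.

E4 G4 E4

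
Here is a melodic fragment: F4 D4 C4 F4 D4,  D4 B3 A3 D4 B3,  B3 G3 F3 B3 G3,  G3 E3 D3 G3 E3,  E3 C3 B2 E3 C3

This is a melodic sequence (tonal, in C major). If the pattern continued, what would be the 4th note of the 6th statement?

C3

The unit is 5 notes. Position-4 pitches of the 5 shown cells: F4, D4, B3, G3, E3.
One more down a 3rd gives C3.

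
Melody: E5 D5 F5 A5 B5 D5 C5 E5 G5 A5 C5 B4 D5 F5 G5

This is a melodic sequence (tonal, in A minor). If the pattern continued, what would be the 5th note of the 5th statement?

E5

With 5-note cells, note 5 of each statement runs B5, A5, G5.
Carrying that down a 2nd forward: F5 → E5.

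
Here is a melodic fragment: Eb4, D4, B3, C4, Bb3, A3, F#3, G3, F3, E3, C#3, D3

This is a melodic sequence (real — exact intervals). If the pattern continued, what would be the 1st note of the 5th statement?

G2

With 4-note cells, note 1 of each statement runs Eb4, Bb3, F3.
Extending down a 4th: C3 → G2.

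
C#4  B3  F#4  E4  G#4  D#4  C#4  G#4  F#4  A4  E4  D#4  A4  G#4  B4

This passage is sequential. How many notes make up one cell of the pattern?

Try groups of 5 (3 cells in 15 notes):
C#4 B3 F#4 E4 G#4 | D#4 C#4 G#4 F#4 A4 | E4 D#4 A4 G#4 B4
That's a consistent up a 2nd shift per cell, and no other grouping gives one.

5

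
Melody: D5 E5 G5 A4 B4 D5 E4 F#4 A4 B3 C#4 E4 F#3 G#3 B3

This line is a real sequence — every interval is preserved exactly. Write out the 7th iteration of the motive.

With a 3-note motive the entries are D5, A4, E4, B3, F#3, each down a 4th from the previous.
Continuing the starts: C#3 → G#2.
So cell 7 is G#2 A#2 C#3.

G#2 A#2 C#3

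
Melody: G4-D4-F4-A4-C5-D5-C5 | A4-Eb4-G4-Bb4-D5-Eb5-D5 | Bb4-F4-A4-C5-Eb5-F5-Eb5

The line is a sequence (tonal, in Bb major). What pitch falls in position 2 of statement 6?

The unit is 7 notes. Position-2 pitches of the 3 shown cells: D4, Eb4, F4.
Each moves up a 2nd. Continuing: G4 → A4 → Bb4.

Bb4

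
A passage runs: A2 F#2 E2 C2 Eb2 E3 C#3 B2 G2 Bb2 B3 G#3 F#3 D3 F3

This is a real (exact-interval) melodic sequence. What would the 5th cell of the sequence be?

C#5 A#4 G#4 E4 G4

Taking 5-note groups, the heads are A2, E3, B3: the pattern moves up a 5th.
Continuing the starts: F#4 → C#5.
So cell 5 is C#5 A#4 G#4 E4 G4.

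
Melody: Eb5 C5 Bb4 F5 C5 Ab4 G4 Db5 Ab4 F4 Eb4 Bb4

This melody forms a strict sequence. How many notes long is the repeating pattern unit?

Try groups of 4 (3 cells in 12 notes):
Eb5 C5 Bb4 F5 | C5 Ab4 G4 Db5 | Ab4 F4 Eb4 Bb4
Every group is a transposition down a 3rd of the one before; no shorter unit works.

4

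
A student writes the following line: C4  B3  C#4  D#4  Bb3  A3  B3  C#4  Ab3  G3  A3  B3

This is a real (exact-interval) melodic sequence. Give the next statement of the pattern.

With a 4-note motive the entries are C4, Bb3, Ab3, each down a 2nd from the previous.
So cell 4 is Gb3 F3 G3 A3.

Gb3 F3 G3 A3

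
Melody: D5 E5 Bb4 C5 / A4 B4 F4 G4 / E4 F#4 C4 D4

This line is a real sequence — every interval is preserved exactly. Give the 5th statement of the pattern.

F#3 G#3 D3 E3

With a 4-note motive the entries are D5, A4, E4, each down a 4th from the previous.
Continuing the starts: B3 → F#3.
From F#3 the exact shape gives F#3 G#3 D3 E3.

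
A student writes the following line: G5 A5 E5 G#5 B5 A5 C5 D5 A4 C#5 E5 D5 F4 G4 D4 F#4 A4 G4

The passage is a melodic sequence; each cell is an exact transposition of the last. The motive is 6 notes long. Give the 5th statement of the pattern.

Taking 6-note groups, the heads are G5, C5, F4: the pattern moves down a 5th.
Carrying on: Bb3 → Eb3.
Statement 5 starts on Eb3 and keeps the same exact contour: Eb3 F3 C3 E3 G3 F3.

Eb3 F3 C3 E3 G3 F3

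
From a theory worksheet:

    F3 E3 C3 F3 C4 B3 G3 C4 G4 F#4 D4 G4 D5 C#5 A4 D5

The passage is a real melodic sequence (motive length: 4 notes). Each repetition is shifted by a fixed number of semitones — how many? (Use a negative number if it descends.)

The 4-note cells begin on F3, C4, G4, D5 — each up a 5th from the last.
F3 to C4 spans +7 semitones.

7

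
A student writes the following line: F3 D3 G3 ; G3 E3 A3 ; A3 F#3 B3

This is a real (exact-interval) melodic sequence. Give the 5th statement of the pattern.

Taking 3-note groups, the heads are F3, G3, A3: the pattern moves up a 2nd.
Continuing the starts: B3 → C#4.
So cell 5 is C#4 A#3 D#4.

C#4 A#3 D#4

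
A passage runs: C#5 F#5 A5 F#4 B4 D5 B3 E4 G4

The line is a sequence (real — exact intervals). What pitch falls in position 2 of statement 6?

With 3-note cells, note 2 of each statement runs F#5, B4, E4.
Carrying that down a 5th forward: A3 → D3 → G2.

G2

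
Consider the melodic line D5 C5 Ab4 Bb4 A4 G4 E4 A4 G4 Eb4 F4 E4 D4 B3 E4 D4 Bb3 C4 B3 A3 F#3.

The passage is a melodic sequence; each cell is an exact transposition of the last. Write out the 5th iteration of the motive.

F#3 E3 C3 D3 C#3 B2 G#2

With a 7-note motive the entries are D5, A4, E4, each down a 4th from the previous.
Carrying on: B3 → F#3.
So cell 5 is F#3 E3 C3 D3 C#3 B2 G#2.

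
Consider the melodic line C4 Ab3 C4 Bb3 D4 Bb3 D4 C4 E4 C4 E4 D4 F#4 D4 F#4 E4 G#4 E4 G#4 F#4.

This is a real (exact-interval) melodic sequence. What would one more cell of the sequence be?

The 4-note cells begin on C4, D4, E4, F#4, G#4 — each up a 2nd from the last.
Statement 6 starts on A#4 and keeps the same exact contour: A#4 F#4 A#4 G#4.

A#4 F#4 A#4 G#4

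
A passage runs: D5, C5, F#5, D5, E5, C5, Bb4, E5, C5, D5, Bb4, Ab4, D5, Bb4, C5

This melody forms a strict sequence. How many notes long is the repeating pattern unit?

15 notes total. Splitting into 3 groups of 5:
D5 C5 F#5 D5 E5 | C5 Bb4 E5 C5 D5 | Bb4 Ab4 D5 Bb4 C5
That's a consistent down a 2nd shift per cell, and no other grouping gives one.

5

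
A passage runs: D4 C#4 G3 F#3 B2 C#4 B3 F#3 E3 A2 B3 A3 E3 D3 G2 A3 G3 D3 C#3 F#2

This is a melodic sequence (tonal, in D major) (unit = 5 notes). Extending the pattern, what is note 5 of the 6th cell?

D2

The unit is 5 notes. Position-5 pitches of the 4 shown cells: B2, A2, G2, F#2.
Each moves down a 2nd. Continuing: E2 → D2.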